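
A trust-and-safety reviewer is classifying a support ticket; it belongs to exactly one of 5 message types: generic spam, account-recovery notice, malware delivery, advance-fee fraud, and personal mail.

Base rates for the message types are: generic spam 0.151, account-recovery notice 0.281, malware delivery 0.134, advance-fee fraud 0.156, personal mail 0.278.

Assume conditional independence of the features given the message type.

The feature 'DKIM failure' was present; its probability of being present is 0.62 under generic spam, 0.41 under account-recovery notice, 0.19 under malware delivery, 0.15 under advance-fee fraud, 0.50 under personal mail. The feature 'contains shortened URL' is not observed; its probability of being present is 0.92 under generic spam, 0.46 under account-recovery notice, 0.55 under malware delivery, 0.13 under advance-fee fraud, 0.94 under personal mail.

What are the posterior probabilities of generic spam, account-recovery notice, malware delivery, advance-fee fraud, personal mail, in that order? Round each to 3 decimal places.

0.068, 0.566, 0.104, 0.185, 0.076

By Bayes' rule with conditional independence, the unnormalized weight for each hypothesis is prior × ∏ likelihoods (using 1 − P(present | H) for each absent feature):
  generic spam: 0.151 × 0.62 × (1 − 0.92) = 0.0074896
  account-recovery notice: 0.281 × 0.41 × (1 − 0.46) = 0.062213
  malware delivery: 0.134 × 0.19 × (1 − 0.55) = 0.011457
  advance-fee fraud: 0.156 × 0.15 × (1 − 0.13) = 0.020358
  personal mail: 0.278 × 0.50 × (1 − 0.94) = 0.00834
Marginal likelihood of the evidence = 0.10986.
P(generic spam | evidence) = 0.0074896 / 0.10986 ≈ 0.068
P(account-recovery notice | evidence) = 0.062213 / 0.10986 ≈ 0.566
P(malware delivery | evidence) = 0.011457 / 0.10986 ≈ 0.104
P(advance-fee fraud | evidence) = 0.020358 / 0.10986 ≈ 0.185
P(personal mail | evidence) = 0.00834 / 0.10986 ≈ 0.076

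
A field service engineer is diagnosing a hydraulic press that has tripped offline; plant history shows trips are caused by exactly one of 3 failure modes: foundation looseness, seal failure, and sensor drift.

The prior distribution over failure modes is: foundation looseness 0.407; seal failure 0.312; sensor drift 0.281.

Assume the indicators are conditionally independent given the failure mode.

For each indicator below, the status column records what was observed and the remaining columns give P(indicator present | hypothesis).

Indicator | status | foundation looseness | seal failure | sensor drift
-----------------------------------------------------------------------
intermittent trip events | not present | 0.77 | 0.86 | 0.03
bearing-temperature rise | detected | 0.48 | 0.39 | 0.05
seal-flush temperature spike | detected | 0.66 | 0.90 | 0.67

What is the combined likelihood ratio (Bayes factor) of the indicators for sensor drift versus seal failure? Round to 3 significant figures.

0.661

Take the product of per-indicator likelihoods under each hypothesis (using 1 − P(present | H) for each absent indicator), then divide.
  sensor drift: (1 − 0.03) × 0.05 × 0.67 = 0.032495
  seal failure: (1 − 0.86) × 0.39 × 0.90 = 0.04914
Bayes factor = 0.032495 / 0.04914 ≈ 0.661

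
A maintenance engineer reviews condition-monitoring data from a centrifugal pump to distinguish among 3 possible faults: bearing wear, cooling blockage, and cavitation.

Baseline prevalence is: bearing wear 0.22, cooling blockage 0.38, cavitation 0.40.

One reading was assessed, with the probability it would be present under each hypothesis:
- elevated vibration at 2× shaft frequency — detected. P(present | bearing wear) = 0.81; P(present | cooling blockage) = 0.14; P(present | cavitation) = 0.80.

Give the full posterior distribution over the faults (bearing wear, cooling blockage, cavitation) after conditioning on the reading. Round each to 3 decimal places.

Multiply each prior by the likelihood of the reading:
  bearing wear: 0.22 × 0.81 = 0.1782
  cooling blockage: 0.38 × 0.14 = 0.0532
  cavitation: 0.40 × 0.80 = 0.32
Marginal likelihood of the evidence = 0.5514.
P(bearing wear | evidence) = 0.1782 / 0.5514 ≈ 0.323
P(cooling blockage | evidence) = 0.0532 / 0.5514 ≈ 0.096
P(cavitation | evidence) = 0.32 / 0.5514 ≈ 0.580

0.323, 0.096, 0.580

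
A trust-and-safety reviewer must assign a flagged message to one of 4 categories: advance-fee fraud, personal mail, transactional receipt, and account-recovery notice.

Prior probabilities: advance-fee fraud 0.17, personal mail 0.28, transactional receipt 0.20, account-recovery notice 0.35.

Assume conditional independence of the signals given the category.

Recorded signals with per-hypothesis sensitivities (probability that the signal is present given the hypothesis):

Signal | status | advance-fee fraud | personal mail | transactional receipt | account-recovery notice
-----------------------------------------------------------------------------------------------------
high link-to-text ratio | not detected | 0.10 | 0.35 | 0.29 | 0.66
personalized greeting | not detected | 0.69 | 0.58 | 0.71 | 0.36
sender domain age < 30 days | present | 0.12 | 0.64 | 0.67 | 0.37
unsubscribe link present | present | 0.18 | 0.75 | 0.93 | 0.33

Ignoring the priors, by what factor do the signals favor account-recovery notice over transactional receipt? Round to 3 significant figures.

0.207

The Bayes factor is the ratio of the joint likelihoods of the signal pattern under the two hypotheses (using 1 − P(present | H) for each absent signal).
  account-recovery notice: (1 − 0.66) × (1 − 0.36) × 0.37 × 0.33 = 0.026569
  transactional receipt: (1 − 0.29) × (1 − 0.71) × 0.67 × 0.93 = 0.1283
Bayes factor = 0.026569 / 0.1283 ≈ 0.207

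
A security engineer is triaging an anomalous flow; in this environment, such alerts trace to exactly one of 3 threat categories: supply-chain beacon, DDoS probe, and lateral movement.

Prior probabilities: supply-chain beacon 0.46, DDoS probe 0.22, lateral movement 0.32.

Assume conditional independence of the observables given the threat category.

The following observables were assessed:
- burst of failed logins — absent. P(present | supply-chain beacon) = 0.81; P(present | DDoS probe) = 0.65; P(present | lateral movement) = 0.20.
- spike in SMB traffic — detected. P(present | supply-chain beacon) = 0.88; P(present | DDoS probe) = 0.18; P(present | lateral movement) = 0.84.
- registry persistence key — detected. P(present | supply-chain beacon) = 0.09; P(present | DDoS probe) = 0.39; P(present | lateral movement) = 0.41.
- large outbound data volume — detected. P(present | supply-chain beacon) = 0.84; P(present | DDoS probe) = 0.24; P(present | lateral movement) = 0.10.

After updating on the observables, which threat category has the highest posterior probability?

For each hypothesis, the unnormalized posterior weight is prior × product of the observable likelihoods (using 1 − P(present | H) for each absent observable):
  supply-chain beacon: 0.46 × (1 − 0.81) × 0.88 × 0.09 × 0.84 = 0.0058145
  DDoS probe: 0.22 × (1 − 0.65) × 0.18 × 0.39 × 0.24 = 0.0012973
  lateral movement: 0.32 × (1 − 0.20) × 0.84 × 0.41 × 0.10 = 0.0088166
Marginal likelihood of the evidence = 0.015928.
P(supply-chain beacon | evidence) ≈ 0.0058145 / 0.015928 ≈ 0.365
P(DDoS probe | evidence) ≈ 0.0012973 / 0.015928 ≈ 0.081
P(lateral movement | evidence) ≈ 0.0088166 / 0.015928 ≈ 0.554
The largest is 0.554, so lateral movement is most probable.

lateral movement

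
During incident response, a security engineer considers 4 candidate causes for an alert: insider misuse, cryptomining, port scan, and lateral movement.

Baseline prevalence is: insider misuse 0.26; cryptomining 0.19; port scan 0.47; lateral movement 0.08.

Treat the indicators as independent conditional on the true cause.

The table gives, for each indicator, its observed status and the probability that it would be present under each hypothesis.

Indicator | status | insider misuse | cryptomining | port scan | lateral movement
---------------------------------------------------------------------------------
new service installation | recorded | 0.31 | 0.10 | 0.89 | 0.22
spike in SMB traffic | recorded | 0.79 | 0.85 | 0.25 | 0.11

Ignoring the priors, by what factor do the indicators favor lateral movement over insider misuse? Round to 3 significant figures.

0.0988

The Bayes factor is the ratio of the joint likelihoods of the indicator pattern under the two hypotheses.
  lateral movement: 0.22 × 0.11 = 0.0242
  insider misuse: 0.31 × 0.79 = 0.2449
Bayes factor = 0.0242 / 0.2449 ≈ 0.0988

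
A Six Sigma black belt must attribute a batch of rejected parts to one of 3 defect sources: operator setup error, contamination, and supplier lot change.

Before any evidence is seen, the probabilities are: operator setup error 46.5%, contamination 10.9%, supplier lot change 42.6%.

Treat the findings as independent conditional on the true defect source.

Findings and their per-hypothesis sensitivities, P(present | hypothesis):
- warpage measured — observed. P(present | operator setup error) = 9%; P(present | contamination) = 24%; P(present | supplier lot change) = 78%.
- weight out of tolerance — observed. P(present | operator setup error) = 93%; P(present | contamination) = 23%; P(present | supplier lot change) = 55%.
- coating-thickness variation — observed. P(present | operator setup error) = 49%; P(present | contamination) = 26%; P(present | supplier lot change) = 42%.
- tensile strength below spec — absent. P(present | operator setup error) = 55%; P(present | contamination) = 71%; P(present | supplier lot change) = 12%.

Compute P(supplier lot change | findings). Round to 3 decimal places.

Multiply each prior by the joint likelihood of the evidence pattern (using 1 − P(present | H) for each absent finding):
  operator setup error: 0.465 × 0.09 × 0.93 × 0.49 × (1 − 0.55) = 0.008582
  contamination: 0.109 × 0.24 × 0.23 × 0.26 × (1 − 0.71) = 0.00045367
  supplier lot change: 0.426 × 0.78 × 0.55 × 0.42 × (1 − 0.12) = 0.067546
Marginal likelihood of the evidence = 0.076582.
P(supplier lot change | evidence) = 0.067546 / 0.076582 ≈ 0.882.

0.882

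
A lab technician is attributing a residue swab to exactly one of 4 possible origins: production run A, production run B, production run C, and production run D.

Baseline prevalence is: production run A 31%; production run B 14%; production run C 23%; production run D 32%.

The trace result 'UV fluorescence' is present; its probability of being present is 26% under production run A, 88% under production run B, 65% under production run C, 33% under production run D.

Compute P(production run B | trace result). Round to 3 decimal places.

By Bayes' rule, the unnormalized weight for each hypothesis is prior × likelihood:
  production run A: 0.31 × 0.26 = 0.0806
  production run B: 0.14 × 0.88 = 0.1232
  production run C: 0.23 × 0.65 = 0.1495
  production run D: 0.32 × 0.33 = 0.1056
Marginal likelihood of the evidence = 0.4589.
P(production run B | evidence) = 0.1232 / 0.4589 ≈ 0.268.

0.268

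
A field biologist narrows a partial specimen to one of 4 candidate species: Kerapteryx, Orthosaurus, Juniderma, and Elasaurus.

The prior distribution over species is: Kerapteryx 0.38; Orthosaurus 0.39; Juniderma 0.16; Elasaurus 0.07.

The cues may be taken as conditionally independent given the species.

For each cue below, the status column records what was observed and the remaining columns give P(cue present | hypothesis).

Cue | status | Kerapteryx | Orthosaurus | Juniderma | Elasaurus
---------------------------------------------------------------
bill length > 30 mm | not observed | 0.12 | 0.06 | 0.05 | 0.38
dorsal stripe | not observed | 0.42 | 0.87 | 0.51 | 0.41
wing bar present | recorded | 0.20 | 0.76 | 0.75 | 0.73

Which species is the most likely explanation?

For each hypothesis, the unnormalized posterior weight is prior × product of the cue likelihoods (using 1 − P(present | H) for each absent cue):
  Kerapteryx: 0.38 × (1 − 0.12) × (1 − 0.42) × 0.20 = 0.03879
  Orthosaurus: 0.39 × (1 − 0.06) × (1 − 0.87) × 0.76 = 0.03622
  Juniderma: 0.16 × (1 − 0.05) × (1 − 0.51) × 0.75 = 0.05586
  Elasaurus: 0.07 × (1 − 0.38) × (1 − 0.41) × 0.73 = 0.018692
Marginal likelihood of the evidence = 0.14956.
P(Kerapteryx | evidence) ≈ 0.03879 / 0.14956 ≈ 0.259
P(Orthosaurus | evidence) ≈ 0.03622 / 0.14956 ≈ 0.242
P(Juniderma | evidence) ≈ 0.05586 / 0.14956 ≈ 0.373
P(Elasaurus | evidence) ≈ 0.018692 / 0.14956 ≈ 0.125
The largest is 0.373, so Juniderma is most probable.

Juniderma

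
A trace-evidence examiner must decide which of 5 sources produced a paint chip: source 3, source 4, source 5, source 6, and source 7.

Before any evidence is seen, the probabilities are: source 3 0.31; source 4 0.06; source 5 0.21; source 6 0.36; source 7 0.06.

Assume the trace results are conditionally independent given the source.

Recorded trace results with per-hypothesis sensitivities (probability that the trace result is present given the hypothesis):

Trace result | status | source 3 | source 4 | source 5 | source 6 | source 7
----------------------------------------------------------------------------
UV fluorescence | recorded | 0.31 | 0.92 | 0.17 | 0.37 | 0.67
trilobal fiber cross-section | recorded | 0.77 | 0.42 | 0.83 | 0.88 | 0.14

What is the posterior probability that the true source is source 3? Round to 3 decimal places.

0.296

For each hypothesis, the unnormalized posterior weight is prior × product of the trace result likelihoods:
  source 3: 0.31 × 0.31 × 0.77 = 0.073997
  source 4: 0.06 × 0.92 × 0.42 = 0.023184
  source 5: 0.21 × 0.17 × 0.83 = 0.029631
  source 6: 0.36 × 0.37 × 0.88 = 0.11722
  source 7: 0.06 × 0.67 × 0.14 = 0.005628
The unnormalized weights sum to 0.24966.
P(source 3 | evidence) = 0.073997 / 0.24966 ≈ 0.296.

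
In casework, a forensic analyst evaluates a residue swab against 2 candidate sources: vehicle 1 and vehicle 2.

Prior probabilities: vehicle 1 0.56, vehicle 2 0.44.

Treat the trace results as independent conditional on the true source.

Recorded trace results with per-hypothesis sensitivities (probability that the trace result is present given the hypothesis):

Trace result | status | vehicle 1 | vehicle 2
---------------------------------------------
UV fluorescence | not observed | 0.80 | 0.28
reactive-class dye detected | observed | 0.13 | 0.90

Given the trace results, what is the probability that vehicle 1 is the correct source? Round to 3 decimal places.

For each hypothesis, the unnormalized posterior weight is prior × product of the trace result likelihoods (using 1 − P(present | H) for each absent trace result):
  vehicle 1: 0.56 × (1 − 0.80) × 0.13 = 0.01456
  vehicle 2: 0.44 × (1 − 0.28) × 0.90 = 0.28512
The unnormalized weights sum to 0.29968.
P(vehicle 1 | evidence) = 0.01456 / 0.29968 ≈ 0.049.

0.049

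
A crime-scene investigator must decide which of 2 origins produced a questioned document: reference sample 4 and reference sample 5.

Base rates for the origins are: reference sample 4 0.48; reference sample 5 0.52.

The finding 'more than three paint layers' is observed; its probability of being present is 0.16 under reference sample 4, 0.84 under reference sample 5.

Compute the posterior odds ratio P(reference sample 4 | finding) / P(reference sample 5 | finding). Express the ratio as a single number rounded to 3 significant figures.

0.176

Unnormalized posterior weight (prior times the finding likelihood) for each of the two hypotheses:
  reference sample 4: 0.48 × 0.16 = 0.0768
  reference sample 5: 0.52 × 0.84 = 0.4368
Posterior odds = 0.0768 / 0.4368 ≈ 0.176.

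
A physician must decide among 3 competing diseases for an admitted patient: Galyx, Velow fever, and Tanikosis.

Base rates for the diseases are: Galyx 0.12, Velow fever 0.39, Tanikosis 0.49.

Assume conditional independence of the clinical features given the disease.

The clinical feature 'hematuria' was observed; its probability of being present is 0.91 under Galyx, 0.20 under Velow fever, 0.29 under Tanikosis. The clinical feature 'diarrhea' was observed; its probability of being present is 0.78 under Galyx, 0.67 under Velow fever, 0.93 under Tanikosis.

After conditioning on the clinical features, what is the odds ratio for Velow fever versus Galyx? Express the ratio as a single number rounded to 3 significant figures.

Unnormalized posterior weight (prior times the clinical feature likelihoods) for each of the two hypotheses:
  Velow fever: 0.39 × 0.20 × 0.67 = 0.05226
  Galyx: 0.12 × 0.91 × 0.78 = 0.085176
Posterior odds = 0.05226 / 0.085176 ≈ 0.614.

0.614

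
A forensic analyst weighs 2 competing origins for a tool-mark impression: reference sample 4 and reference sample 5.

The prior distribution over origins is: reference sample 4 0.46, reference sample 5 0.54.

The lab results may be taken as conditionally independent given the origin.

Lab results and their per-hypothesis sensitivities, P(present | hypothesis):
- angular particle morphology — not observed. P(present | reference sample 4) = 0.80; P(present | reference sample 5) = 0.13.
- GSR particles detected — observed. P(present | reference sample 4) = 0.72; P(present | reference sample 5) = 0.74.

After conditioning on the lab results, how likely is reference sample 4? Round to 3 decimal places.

0.160

By Bayes' rule with conditional independence, the unnormalized weight for each hypothesis is prior × ∏ likelihoods (using 1 − P(present | H) for each absent lab result):
  reference sample 4: 0.46 × (1 − 0.80) × 0.72 = 0.06624
  reference sample 5: 0.54 × (1 − 0.13) × 0.74 = 0.34765
Normalizing constant Z = 0.06624 + 0.34765 = 0.41389.
P(reference sample 4 | evidence) = 0.06624 / 0.41389 ≈ 0.160.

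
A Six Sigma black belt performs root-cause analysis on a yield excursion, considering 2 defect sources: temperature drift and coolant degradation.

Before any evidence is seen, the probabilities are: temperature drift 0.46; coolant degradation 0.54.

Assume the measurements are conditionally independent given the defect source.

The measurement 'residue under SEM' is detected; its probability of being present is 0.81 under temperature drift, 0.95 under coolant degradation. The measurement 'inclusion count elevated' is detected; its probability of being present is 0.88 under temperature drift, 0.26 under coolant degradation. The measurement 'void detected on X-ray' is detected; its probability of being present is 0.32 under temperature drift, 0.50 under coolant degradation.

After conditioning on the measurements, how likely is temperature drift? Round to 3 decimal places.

By Bayes' rule with conditional independence, the unnormalized weight for each hypothesis is prior × ∏ likelihoods:
  temperature drift: 0.46 × 0.81 × 0.88 × 0.32 = 0.10492
  coolant degradation: 0.54 × 0.95 × 0.26 × 0.50 = 0.06669
The unnormalized weights sum to 0.17161.
P(temperature drift | evidence) = 0.10492 / 0.17161 ≈ 0.611.

0.611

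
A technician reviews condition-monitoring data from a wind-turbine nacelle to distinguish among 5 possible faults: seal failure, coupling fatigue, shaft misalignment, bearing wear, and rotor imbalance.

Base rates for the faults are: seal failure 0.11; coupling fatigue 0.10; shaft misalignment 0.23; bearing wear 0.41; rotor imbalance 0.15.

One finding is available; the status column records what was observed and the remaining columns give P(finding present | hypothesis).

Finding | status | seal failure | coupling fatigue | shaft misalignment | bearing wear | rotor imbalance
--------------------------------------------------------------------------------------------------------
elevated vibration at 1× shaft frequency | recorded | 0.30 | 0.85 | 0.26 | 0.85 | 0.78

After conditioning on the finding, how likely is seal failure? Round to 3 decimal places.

0.051

For each hypothesis, the unnormalized posterior weight is prior × likelihood:
  seal failure: 0.11 × 0.30 = 0.033
  coupling fatigue: 0.10 × 0.85 = 0.085
  shaft misalignment: 0.23 × 0.26 = 0.0598
  bearing wear: 0.41 × 0.85 = 0.3485
  rotor imbalance: 0.15 × 0.78 = 0.117
The unnormalized weights sum to 0.6433.
P(seal failure | evidence) = 0.033 / 0.6433 ≈ 0.051.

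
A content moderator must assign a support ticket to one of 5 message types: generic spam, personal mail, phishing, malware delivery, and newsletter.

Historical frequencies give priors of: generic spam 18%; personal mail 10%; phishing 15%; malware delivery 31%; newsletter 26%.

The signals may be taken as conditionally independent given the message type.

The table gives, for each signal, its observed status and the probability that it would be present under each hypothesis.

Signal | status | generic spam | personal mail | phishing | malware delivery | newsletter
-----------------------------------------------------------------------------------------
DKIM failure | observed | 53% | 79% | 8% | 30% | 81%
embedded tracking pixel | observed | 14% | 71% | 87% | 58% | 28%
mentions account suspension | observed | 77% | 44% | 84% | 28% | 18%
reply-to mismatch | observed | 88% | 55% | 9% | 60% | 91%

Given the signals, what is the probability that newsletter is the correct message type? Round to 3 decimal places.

0.229

Multiply each prior by the joint likelihood of the signal pattern:
  generic spam: 0.18 × 0.53 × 0.14 × 0.77 × 0.88 = 0.00905
  personal mail: 0.10 × 0.79 × 0.71 × 0.44 × 0.55 = 0.013574
  phishing: 0.15 × 0.08 × 0.87 × 0.84 × 0.09 = 0.00078926
  malware delivery: 0.31 × 0.30 × 0.58 × 0.28 × 0.60 = 0.0090619
  newsletter: 0.26 × 0.81 × 0.28 × 0.18 × 0.91 = 0.009659
Marginal likelihood of the evidence = 0.042134.
P(newsletter | evidence) = 0.009659 / 0.042134 ≈ 0.229.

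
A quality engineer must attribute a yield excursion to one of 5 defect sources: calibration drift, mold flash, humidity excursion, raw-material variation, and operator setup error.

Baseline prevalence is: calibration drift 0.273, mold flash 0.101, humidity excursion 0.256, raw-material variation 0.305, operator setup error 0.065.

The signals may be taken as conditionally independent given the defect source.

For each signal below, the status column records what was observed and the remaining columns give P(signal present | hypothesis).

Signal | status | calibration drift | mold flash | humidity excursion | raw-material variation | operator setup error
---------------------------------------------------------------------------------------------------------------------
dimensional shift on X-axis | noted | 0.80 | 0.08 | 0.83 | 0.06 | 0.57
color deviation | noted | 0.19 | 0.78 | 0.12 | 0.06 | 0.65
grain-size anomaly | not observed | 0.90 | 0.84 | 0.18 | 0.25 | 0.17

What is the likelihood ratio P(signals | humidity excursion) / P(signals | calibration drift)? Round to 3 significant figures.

Take the product of per-signal likelihoods under each hypothesis (using 1 − P(present | H) for each absent signal), then divide.
  humidity excursion: 0.83 × 0.12 × (1 − 0.18) = 0.081672
  calibration drift: 0.80 × 0.19 × (1 − 0.90) = 0.0152
Bayes factor = 0.081672 / 0.0152 ≈ 5.37

5.37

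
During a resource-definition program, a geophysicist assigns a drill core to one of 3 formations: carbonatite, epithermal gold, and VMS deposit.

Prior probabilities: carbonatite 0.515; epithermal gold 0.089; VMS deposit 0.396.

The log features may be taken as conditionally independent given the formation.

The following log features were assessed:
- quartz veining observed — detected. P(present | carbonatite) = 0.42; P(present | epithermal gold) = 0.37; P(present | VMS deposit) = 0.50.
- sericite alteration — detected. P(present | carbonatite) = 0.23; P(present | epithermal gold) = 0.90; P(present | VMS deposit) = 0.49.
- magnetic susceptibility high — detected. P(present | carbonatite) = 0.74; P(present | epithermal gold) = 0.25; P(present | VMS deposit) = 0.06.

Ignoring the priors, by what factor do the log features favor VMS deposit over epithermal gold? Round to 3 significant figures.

The Bayes factor is the ratio of the joint likelihoods of the log feature pattern under the two hypotheses.
  VMS deposit: 0.50 × 0.49 × 0.06 = 0.0147
  epithermal gold: 0.37 × 0.90 × 0.25 = 0.08325
Bayes factor = 0.0147 / 0.08325 ≈ 0.177

0.177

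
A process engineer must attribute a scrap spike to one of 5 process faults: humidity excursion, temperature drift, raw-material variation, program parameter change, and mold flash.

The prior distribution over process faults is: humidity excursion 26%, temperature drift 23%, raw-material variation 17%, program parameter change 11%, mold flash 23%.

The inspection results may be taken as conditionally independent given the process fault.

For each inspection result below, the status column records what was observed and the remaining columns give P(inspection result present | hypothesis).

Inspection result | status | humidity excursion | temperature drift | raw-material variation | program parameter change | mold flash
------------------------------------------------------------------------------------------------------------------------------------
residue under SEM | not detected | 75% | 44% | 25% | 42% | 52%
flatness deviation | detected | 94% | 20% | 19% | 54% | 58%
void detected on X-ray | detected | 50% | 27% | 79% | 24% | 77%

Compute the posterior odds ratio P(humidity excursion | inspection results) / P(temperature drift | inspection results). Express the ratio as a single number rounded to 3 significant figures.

4.39

Unnormalized posterior weight (prior times the inspection result likelihoods) for each of the two hypotheses (using 1 − P(present | H) for each absent inspection result):
  humidity excursion: 0.26 × (1 − 0.75) × 0.94 × 0.50 = 0.03055
  temperature drift: 0.23 × (1 − 0.44) × 0.20 × 0.27 = 0.0069552
Posterior odds = 0.03055 / 0.0069552 ≈ 4.39.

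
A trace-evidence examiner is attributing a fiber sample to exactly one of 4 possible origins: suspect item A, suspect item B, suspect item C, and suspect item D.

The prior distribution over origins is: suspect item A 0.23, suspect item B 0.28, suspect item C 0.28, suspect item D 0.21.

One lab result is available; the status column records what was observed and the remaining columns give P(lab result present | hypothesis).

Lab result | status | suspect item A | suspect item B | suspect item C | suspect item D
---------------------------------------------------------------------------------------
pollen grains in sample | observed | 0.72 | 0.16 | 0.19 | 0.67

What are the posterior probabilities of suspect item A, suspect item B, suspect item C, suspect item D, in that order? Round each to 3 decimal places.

0.410, 0.111, 0.132, 0.348

For each hypothesis, the unnormalized posterior weight is prior × likelihood:
  suspect item A: 0.23 × 0.72 = 0.1656
  suspect item B: 0.28 × 0.16 = 0.0448
  suspect item C: 0.28 × 0.19 = 0.0532
  suspect item D: 0.21 × 0.67 = 0.1407
The unnormalized weights sum to 0.4043.
P(suspect item A | evidence) = 0.1656 / 0.4043 ≈ 0.410
P(suspect item B | evidence) = 0.0448 / 0.4043 ≈ 0.111
P(suspect item C | evidence) = 0.0532 / 0.4043 ≈ 0.132
P(suspect item D | evidence) = 0.1407 / 0.4043 ≈ 0.348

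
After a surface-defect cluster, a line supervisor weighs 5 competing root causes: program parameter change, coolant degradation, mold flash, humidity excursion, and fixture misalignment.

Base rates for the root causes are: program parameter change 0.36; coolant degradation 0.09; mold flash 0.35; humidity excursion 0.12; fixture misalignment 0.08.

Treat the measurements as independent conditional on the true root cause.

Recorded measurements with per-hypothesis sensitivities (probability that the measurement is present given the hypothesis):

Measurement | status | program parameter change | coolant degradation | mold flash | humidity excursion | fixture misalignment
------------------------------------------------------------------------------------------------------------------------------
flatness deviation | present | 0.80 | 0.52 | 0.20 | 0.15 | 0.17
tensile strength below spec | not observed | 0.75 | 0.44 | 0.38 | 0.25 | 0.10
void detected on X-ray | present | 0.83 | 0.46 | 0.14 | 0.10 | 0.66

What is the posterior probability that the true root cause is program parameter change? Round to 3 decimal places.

0.684

By Bayes' rule with conditional independence, the unnormalized weight for each hypothesis is prior × ∏ likelihoods (using 1 − P(present | H) for each absent measurement):
  program parameter change: 0.36 × 0.80 × (1 − 0.75) × 0.83 = 0.05976
  coolant degradation: 0.09 × 0.52 × (1 − 0.44) × 0.46 = 0.012056
  mold flash: 0.35 × 0.20 × (1 − 0.38) × 0.14 = 0.006076
  humidity excursion: 0.12 × 0.15 × (1 − 0.25) × 0.10 = 0.00135
  fixture misalignment: 0.08 × 0.17 × (1 − 0.10) × 0.66 = 0.0080784
Normalizing constant Z = 0.05976 + 0.012056 + 0.006076 + 0.00135 + 0.0080784 = 0.08732.
P(program parameter change | evidence) = 0.05976 / 0.08732 ≈ 0.684.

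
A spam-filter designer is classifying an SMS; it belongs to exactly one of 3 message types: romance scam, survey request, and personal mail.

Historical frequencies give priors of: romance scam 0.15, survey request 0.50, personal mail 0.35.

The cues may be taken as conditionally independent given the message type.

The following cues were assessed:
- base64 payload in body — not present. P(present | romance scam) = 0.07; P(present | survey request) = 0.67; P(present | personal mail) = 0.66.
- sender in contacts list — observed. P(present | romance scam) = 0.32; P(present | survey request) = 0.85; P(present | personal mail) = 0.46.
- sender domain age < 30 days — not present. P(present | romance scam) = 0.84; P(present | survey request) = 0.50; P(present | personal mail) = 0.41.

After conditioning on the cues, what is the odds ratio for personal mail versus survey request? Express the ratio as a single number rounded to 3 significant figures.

The normalizing constant cancels in an odds ratio, so compute prior × likelihood for the two hypotheses only (using 1 − P(present | H) for each absent cue):
  personal mail: 0.35 × (1 − 0.66) × 0.46 × (1 − 0.41) = 0.032297
  survey request: 0.50 × (1 − 0.67) × 0.85 × (1 − 0.50) = 0.070125
Odds(personal mail : survey request) = 0.032297 / 0.070125 ≈ 0.461.

0.461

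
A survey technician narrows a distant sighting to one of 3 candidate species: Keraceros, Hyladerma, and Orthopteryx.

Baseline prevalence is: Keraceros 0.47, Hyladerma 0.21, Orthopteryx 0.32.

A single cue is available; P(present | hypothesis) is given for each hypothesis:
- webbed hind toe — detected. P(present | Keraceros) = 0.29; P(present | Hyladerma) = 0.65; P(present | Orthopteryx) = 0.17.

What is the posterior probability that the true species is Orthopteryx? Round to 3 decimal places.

0.166

Multiply each prior by the likelihood of the cue:
  Keraceros: 0.47 × 0.29 = 0.1363
  Hyladerma: 0.21 × 0.65 = 0.1365
  Orthopteryx: 0.32 × 0.17 = 0.0544
Marginal likelihood of the evidence = 0.3272.
P(Orthopteryx | evidence) = 0.0544 / 0.3272 ≈ 0.166.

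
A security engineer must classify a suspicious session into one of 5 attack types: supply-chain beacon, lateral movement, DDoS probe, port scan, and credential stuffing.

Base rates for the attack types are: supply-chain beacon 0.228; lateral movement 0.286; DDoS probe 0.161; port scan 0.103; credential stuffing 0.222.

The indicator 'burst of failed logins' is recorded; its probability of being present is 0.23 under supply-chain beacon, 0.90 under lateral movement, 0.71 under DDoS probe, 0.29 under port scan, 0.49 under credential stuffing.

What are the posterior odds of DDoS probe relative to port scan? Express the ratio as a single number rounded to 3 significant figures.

3.83

Unnormalized posterior weight (prior times the indicator likelihood) for each of the two hypotheses:
  DDoS probe: 0.161 × 0.71 = 0.11431
  port scan: 0.103 × 0.29 = 0.02987
Posterior odds = 0.11431 / 0.02987 ≈ 3.83.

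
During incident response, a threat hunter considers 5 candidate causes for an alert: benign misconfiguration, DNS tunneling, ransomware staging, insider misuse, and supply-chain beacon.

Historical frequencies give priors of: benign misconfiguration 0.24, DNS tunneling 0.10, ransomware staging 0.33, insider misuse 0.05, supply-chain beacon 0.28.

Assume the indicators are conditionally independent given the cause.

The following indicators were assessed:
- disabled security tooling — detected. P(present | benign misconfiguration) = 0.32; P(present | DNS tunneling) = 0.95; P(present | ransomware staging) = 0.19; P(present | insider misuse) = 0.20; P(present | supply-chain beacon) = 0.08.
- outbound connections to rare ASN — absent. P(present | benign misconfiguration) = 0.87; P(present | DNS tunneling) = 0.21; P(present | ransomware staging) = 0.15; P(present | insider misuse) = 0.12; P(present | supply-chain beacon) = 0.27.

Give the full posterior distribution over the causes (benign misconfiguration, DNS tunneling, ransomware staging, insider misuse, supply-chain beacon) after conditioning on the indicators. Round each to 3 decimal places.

By Bayes' rule with conditional independence, the unnormalized weight for each hypothesis is prior × ∏ likelihoods (using 1 − P(present | H) for each absent indicator):
  benign misconfiguration: 0.24 × 0.32 × (1 − 0.87) = 0.009984
  DNS tunneling: 0.10 × 0.95 × (1 − 0.21) = 0.07505
  ransomware staging: 0.33 × 0.19 × (1 − 0.15) = 0.053295
  insider misuse: 0.05 × 0.20 × (1 − 0.12) = 0.0088
  supply-chain beacon: 0.28 × 0.08 × (1 − 0.27) = 0.016352
Marginal likelihood of the evidence = 0.16348.
P(benign misconfiguration | evidence) = 0.009984 / 0.16348 ≈ 0.061
P(DNS tunneling | evidence) = 0.07505 / 0.16348 ≈ 0.459
P(ransomware staging | evidence) = 0.053295 / 0.16348 ≈ 0.326
P(insider misuse | evidence) = 0.0088 / 0.16348 ≈ 0.054
P(supply-chain beacon | evidence) = 0.016352 / 0.16348 ≈ 0.100

0.061, 0.459, 0.326, 0.054, 0.100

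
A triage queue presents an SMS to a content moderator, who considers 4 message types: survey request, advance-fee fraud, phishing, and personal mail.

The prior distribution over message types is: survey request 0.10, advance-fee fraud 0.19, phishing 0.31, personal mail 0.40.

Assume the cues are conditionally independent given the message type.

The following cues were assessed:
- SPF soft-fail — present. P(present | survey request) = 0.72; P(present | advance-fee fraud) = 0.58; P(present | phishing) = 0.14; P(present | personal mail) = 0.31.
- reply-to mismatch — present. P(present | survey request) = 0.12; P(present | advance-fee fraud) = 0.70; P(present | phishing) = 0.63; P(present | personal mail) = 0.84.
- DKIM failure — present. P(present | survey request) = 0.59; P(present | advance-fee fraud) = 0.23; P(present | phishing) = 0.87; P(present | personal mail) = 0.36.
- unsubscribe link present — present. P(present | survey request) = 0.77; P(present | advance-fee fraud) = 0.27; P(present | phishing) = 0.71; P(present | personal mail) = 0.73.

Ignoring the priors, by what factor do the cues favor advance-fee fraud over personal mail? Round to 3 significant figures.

0.368

Take the product of per-cue likelihoods under each hypothesis, then divide.
  advance-fee fraud: 0.58 × 0.70 × 0.23 × 0.27 = 0.025213
  personal mail: 0.31 × 0.84 × 0.36 × 0.73 = 0.068433
Bayes factor = 0.025213 / 0.068433 ≈ 0.368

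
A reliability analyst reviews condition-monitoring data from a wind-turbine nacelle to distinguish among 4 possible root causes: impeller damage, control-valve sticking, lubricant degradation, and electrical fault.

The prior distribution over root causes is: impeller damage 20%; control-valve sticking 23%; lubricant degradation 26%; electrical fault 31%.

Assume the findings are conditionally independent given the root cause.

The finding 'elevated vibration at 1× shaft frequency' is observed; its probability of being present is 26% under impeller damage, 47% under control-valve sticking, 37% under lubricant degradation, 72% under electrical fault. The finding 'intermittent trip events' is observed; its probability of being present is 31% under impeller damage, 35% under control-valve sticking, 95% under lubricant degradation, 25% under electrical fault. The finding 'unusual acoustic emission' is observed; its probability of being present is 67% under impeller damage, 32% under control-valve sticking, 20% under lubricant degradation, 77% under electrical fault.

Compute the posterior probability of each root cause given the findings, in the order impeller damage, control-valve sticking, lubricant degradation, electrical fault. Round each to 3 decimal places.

0.128, 0.144, 0.217, 0.511

For each hypothesis, the unnormalized posterior weight is prior × product of the finding likelihoods:
  impeller damage: 0.20 × 0.26 × 0.31 × 0.67 = 0.0108
  control-valve sticking: 0.23 × 0.47 × 0.35 × 0.32 = 0.012107
  lubricant degradation: 0.26 × 0.37 × 0.95 × 0.20 = 0.018278
  electrical fault: 0.31 × 0.72 × 0.25 × 0.77 = 0.042966
Marginal likelihood of the evidence = 0.084152.
P(impeller damage | evidence) = 0.0108 / 0.084152 ≈ 0.128
P(control-valve sticking | evidence) = 0.012107 / 0.084152 ≈ 0.144
P(lubricant degradation | evidence) = 0.018278 / 0.084152 ≈ 0.217
P(electrical fault | evidence) = 0.042966 / 0.084152 ≈ 0.511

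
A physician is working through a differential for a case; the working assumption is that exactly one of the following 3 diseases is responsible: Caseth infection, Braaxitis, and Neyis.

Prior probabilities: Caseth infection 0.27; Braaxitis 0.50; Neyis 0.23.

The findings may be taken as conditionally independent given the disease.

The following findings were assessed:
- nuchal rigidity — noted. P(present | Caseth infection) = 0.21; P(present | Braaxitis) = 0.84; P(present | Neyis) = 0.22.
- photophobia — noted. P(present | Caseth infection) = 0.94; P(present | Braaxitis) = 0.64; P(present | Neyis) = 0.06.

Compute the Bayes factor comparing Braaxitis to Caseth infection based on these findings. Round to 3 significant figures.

2.72

Take the product of per-finding likelihoods under each hypothesis, then divide.
  Braaxitis: 0.84 × 0.64 = 0.5376
  Caseth infection: 0.21 × 0.94 = 0.1974
Bayes factor = 0.5376 / 0.1974 ≈ 2.72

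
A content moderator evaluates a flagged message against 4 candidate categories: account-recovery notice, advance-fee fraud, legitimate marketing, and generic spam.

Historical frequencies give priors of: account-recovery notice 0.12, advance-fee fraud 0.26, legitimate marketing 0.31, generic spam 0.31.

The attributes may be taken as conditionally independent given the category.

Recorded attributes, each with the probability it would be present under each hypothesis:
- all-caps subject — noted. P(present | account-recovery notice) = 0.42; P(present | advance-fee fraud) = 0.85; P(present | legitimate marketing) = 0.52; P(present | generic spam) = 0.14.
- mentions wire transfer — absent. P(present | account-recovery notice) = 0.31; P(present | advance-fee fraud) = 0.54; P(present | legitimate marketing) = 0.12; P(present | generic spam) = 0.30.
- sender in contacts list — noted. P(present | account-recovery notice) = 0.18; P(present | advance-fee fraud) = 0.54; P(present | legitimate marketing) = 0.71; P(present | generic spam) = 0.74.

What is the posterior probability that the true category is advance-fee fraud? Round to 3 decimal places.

0.298

Multiply each prior by the joint likelihood of the attribute pattern (using 1 − P(present | H) for each absent attribute):
  account-recovery notice: 0.12 × 0.42 × (1 − 0.31) × 0.18 = 0.0062597
  advance-fee fraud: 0.26 × 0.85 × (1 − 0.54) × 0.54 = 0.054896
  legitimate marketing: 0.31 × 0.52 × (1 − 0.12) × 0.71 = 0.10072
  generic spam: 0.31 × 0.14 × (1 − 0.30) × 0.74 = 0.022481
Marginal likelihood of the evidence = 0.18436.
P(advance-fee fraud | evidence) = 0.054896 / 0.18436 ≈ 0.298.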